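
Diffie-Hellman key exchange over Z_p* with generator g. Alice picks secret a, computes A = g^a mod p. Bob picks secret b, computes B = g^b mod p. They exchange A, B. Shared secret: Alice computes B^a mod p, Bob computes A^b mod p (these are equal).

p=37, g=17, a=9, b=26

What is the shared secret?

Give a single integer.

A = 17^9 mod 37  (bits of 9 = 1001)
  bit 0 = 1: r = r^2 * 17 mod 37 = 1^2 * 17 = 1*17 = 17
  bit 1 = 0: r = r^2 mod 37 = 17^2 = 30
  bit 2 = 0: r = r^2 mod 37 = 30^2 = 12
  bit 3 = 1: r = r^2 * 17 mod 37 = 12^2 * 17 = 33*17 = 6
  -> A = 6
B = 17^26 mod 37  (bits of 26 = 11010)
  bit 0 = 1: r = r^2 * 17 mod 37 = 1^2 * 17 = 1*17 = 17
  bit 1 = 1: r = r^2 * 17 mod 37 = 17^2 * 17 = 30*17 = 29
  bit 2 = 0: r = r^2 mod 37 = 29^2 = 27
  bit 3 = 1: r = r^2 * 17 mod 37 = 27^2 * 17 = 26*17 = 35
  bit 4 = 0: r = r^2 mod 37 = 35^2 = 4
  -> B = 4
s = B^a = 4^9 mod 37  (bits of 9 = 1001)
  bit 0 = 1: r = r^2 * 4 mod 37 = 1^2 * 4 = 1*4 = 4
  bit 1 = 0: r = r^2 mod 37 = 4^2 = 16
  bit 2 = 0: r = r^2 mod 37 = 16^2 = 34
  bit 3 = 1: r = r^2 * 4 mod 37 = 34^2 * 4 = 9*4 = 36
  -> s = B^a = 36

Answer: 36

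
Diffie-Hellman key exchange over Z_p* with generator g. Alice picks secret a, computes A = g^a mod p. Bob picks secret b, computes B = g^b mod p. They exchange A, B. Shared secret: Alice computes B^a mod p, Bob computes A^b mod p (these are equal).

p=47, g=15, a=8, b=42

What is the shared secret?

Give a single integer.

A = 15^8 mod 47  (bits of 8 = 1000)
  bit 0 = 1: r = r^2 * 15 mod 47 = 1^2 * 15 = 1*15 = 15
  bit 1 = 0: r = r^2 mod 47 = 15^2 = 37
  bit 2 = 0: r = r^2 mod 47 = 37^2 = 6
  bit 3 = 0: r = r^2 mod 47 = 6^2 = 36
  -> A = 36
B = 15^42 mod 47  (bits of 42 = 101010)
  bit 0 = 1: r = r^2 * 15 mod 47 = 1^2 * 15 = 1*15 = 15
  bit 1 = 0: r = r^2 mod 47 = 15^2 = 37
  bit 2 = 1: r = r^2 * 15 mod 47 = 37^2 * 15 = 6*15 = 43
  bit 3 = 0: r = r^2 mod 47 = 43^2 = 16
  bit 4 = 1: r = r^2 * 15 mod 47 = 16^2 * 15 = 21*15 = 33
  bit 5 = 0: r = r^2 mod 47 = 33^2 = 8
  -> B = 8
s = B^a = 8^8 mod 47  (bits of 8 = 1000)
  bit 0 = 1: r = r^2 * 8 mod 47 = 1^2 * 8 = 1*8 = 8
  bit 1 = 0: r = r^2 mod 47 = 8^2 = 17
  bit 2 = 0: r = r^2 mod 47 = 17^2 = 7
  bit 3 = 0: r = r^2 mod 47 = 7^2 = 2
  -> s = B^a = 2

Answer: 2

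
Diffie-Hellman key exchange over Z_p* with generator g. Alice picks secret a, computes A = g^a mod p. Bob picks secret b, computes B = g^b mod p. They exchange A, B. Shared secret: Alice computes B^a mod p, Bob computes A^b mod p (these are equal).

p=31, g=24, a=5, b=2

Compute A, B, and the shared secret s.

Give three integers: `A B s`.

Answer: 26 18 25

Derivation:
A = 24^5 mod 31  (bits of 5 = 101)
  bit 0 = 1: r = r^2 * 24 mod 31 = 1^2 * 24 = 1*24 = 24
  bit 1 = 0: r = r^2 mod 31 = 24^2 = 18
  bit 2 = 1: r = r^2 * 24 mod 31 = 18^2 * 24 = 14*24 = 26
  -> A = 26
B = 24^2 mod 31  (bits of 2 = 10)
  bit 0 = 1: r = r^2 * 24 mod 31 = 1^2 * 24 = 1*24 = 24
  bit 1 = 0: r = r^2 mod 31 = 24^2 = 18
  -> B = 18
s = B^a = 18^5 mod 31  (bits of 5 = 101)
  bit 0 = 1: r = r^2 * 18 mod 31 = 1^2 * 18 = 1*18 = 18
  bit 1 = 0: r = r^2 mod 31 = 18^2 = 14
  bit 2 = 1: r = r^2 * 18 mod 31 = 14^2 * 18 = 10*18 = 25
  -> s = B^a = 25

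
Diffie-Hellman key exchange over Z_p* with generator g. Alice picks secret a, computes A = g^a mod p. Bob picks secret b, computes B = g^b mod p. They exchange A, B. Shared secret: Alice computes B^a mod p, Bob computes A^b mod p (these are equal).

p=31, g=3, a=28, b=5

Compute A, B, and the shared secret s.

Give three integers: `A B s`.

Answer: 7 26 5

Derivation:
A = 3^28 mod 31  (bits of 28 = 11100)
  bit 0 = 1: r = r^2 * 3 mod 31 = 1^2 * 3 = 1*3 = 3
  bit 1 = 1: r = r^2 * 3 mod 31 = 3^2 * 3 = 9*3 = 27
  bit 2 = 1: r = r^2 * 3 mod 31 = 27^2 * 3 = 16*3 = 17
  bit 3 = 0: r = r^2 mod 31 = 17^2 = 10
  bit 4 = 0: r = r^2 mod 31 = 10^2 = 7
  -> A = 7
B = 3^5 mod 31  (bits of 5 = 101)
  bit 0 = 1: r = r^2 * 3 mod 31 = 1^2 * 3 = 1*3 = 3
  bit 1 = 0: r = r^2 mod 31 = 3^2 = 9
  bit 2 = 1: r = r^2 * 3 mod 31 = 9^2 * 3 = 19*3 = 26
  -> B = 26
s = B^a = 26^28 mod 31  (bits of 28 = 11100)
  bit 0 = 1: r = r^2 * 26 mod 31 = 1^2 * 26 = 1*26 = 26
  bit 1 = 1: r = r^2 * 26 mod 31 = 26^2 * 26 = 25*26 = 30
  bit 2 = 1: r = r^2 * 26 mod 31 = 30^2 * 26 = 1*26 = 26
  bit 3 = 0: r = r^2 mod 31 = 26^2 = 25
  bit 4 = 0: r = r^2 mod 31 = 25^2 = 5
  -> s = B^a = 5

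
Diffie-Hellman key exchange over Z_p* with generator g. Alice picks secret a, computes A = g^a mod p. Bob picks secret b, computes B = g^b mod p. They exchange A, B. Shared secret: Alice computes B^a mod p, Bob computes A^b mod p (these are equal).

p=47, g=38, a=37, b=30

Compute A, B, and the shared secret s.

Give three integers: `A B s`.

A = 38^37 mod 47  (bits of 37 = 100101)
  bit 0 = 1: r = r^2 * 38 mod 47 = 1^2 * 38 = 1*38 = 38
  bit 1 = 0: r = r^2 mod 47 = 38^2 = 34
  bit 2 = 0: r = r^2 mod 47 = 34^2 = 28
  bit 3 = 1: r = r^2 * 38 mod 47 = 28^2 * 38 = 32*38 = 41
  bit 4 = 0: r = r^2 mod 47 = 41^2 = 36
  bit 5 = 1: r = r^2 * 38 mod 47 = 36^2 * 38 = 27*38 = 39
  -> A = 39
B = 38^30 mod 47  (bits of 30 = 11110)
  bit 0 = 1: r = r^2 * 38 mod 47 = 1^2 * 38 = 1*38 = 38
  bit 1 = 1: r = r^2 * 38 mod 47 = 38^2 * 38 = 34*38 = 23
  bit 2 = 1: r = r^2 * 38 mod 47 = 23^2 * 38 = 12*38 = 33
  bit 3 = 1: r = r^2 * 38 mod 47 = 33^2 * 38 = 8*38 = 22
  bit 4 = 0: r = r^2 mod 47 = 22^2 = 14
  -> B = 14
s = B^a = 14^37 mod 47  (bits of 37 = 100101)
  bit 0 = 1: r = r^2 * 14 mod 47 = 1^2 * 14 = 1*14 = 14
  bit 1 = 0: r = r^2 mod 47 = 14^2 = 8
  bit 2 = 0: r = r^2 mod 47 = 8^2 = 17
  bit 3 = 1: r = r^2 * 14 mod 47 = 17^2 * 14 = 7*14 = 4
  bit 4 = 0: r = r^2 mod 47 = 4^2 = 16
  bit 5 = 1: r = r^2 * 14 mod 47 = 16^2 * 14 = 21*14 = 12
  -> s = B^a = 12

Answer: 39 14 12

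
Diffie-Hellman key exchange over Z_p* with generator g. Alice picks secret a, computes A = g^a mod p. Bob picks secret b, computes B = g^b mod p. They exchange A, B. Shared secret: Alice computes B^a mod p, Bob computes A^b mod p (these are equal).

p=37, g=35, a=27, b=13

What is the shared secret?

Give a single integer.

Answer: 31

Derivation:
A = 35^27 mod 37  (bits of 27 = 11011)
  bit 0 = 1: r = r^2 * 35 mod 37 = 1^2 * 35 = 1*35 = 35
  bit 1 = 1: r = r^2 * 35 mod 37 = 35^2 * 35 = 4*35 = 29
  bit 2 = 0: r = r^2 mod 37 = 29^2 = 27
  bit 3 = 1: r = r^2 * 35 mod 37 = 27^2 * 35 = 26*35 = 22
  bit 4 = 1: r = r^2 * 35 mod 37 = 22^2 * 35 = 3*35 = 31
  -> A = 31
B = 35^13 mod 37  (bits of 13 = 1101)
  bit 0 = 1: r = r^2 * 35 mod 37 = 1^2 * 35 = 1*35 = 35
  bit 1 = 1: r = r^2 * 35 mod 37 = 35^2 * 35 = 4*35 = 29
  bit 2 = 0: r = r^2 mod 37 = 29^2 = 27
  bit 3 = 1: r = r^2 * 35 mod 37 = 27^2 * 35 = 26*35 = 22
  -> B = 22
s = B^a = 22^27 mod 37  (bits of 27 = 11011)
  bit 0 = 1: r = r^2 * 22 mod 37 = 1^2 * 22 = 1*22 = 22
  bit 1 = 1: r = r^2 * 22 mod 37 = 22^2 * 22 = 3*22 = 29
  bit 2 = 0: r = r^2 mod 37 = 29^2 = 27
  bit 3 = 1: r = r^2 * 22 mod 37 = 27^2 * 22 = 26*22 = 17
  bit 4 = 1: r = r^2 * 22 mod 37 = 17^2 * 22 = 30*22 = 31
  -> s = B^a = 31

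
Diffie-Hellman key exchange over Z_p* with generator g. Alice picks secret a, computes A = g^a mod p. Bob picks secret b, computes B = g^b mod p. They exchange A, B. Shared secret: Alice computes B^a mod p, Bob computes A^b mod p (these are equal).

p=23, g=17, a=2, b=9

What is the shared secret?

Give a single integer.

Answer: 3

Derivation:
A = 17^2 mod 23  (bits of 2 = 10)
  bit 0 = 1: r = r^2 * 17 mod 23 = 1^2 * 17 = 1*17 = 17
  bit 1 = 0: r = r^2 mod 23 = 17^2 = 13
  -> A = 13
B = 17^9 mod 23  (bits of 9 = 1001)
  bit 0 = 1: r = r^2 * 17 mod 23 = 1^2 * 17 = 1*17 = 17
  bit 1 = 0: r = r^2 mod 23 = 17^2 = 13
  bit 2 = 0: r = r^2 mod 23 = 13^2 = 8
  bit 3 = 1: r = r^2 * 17 mod 23 = 8^2 * 17 = 18*17 = 7
  -> B = 7
s = B^a = 7^2 mod 23  (bits of 2 = 10)
  bit 0 = 1: r = r^2 * 7 mod 23 = 1^2 * 7 = 1*7 = 7
  bit 1 = 0: r = r^2 mod 23 = 7^2 = 3
  -> s = B^a = 3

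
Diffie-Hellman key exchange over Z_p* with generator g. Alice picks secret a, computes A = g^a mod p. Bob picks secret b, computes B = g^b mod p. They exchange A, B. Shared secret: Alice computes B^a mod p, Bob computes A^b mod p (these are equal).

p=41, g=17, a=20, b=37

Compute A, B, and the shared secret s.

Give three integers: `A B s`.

Answer: 40 35 40

Derivation:
A = 17^20 mod 41  (bits of 20 = 10100)
  bit 0 = 1: r = r^2 * 17 mod 41 = 1^2 * 17 = 1*17 = 17
  bit 1 = 0: r = r^2 mod 41 = 17^2 = 2
  bit 2 = 1: r = r^2 * 17 mod 41 = 2^2 * 17 = 4*17 = 27
  bit 3 = 0: r = r^2 mod 41 = 27^2 = 32
  bit 4 = 0: r = r^2 mod 41 = 32^2 = 40
  -> A = 40
B = 17^37 mod 41  (bits of 37 = 100101)
  bit 0 = 1: r = r^2 * 17 mod 41 = 1^2 * 17 = 1*17 = 17
  bit 1 = 0: r = r^2 mod 41 = 17^2 = 2
  bit 2 = 0: r = r^2 mod 41 = 2^2 = 4
  bit 3 = 1: r = r^2 * 17 mod 41 = 4^2 * 17 = 16*17 = 26
  bit 4 = 0: r = r^2 mod 41 = 26^2 = 20
  bit 5 = 1: r = r^2 * 17 mod 41 = 20^2 * 17 = 31*17 = 35
  -> B = 35
s = B^a = 35^20 mod 41  (bits of 20 = 10100)
  bit 0 = 1: r = r^2 * 35 mod 41 = 1^2 * 35 = 1*35 = 35
  bit 1 = 0: r = r^2 mod 41 = 35^2 = 36
  bit 2 = 1: r = r^2 * 35 mod 41 = 36^2 * 35 = 25*35 = 14
  bit 3 = 0: r = r^2 mod 41 = 14^2 = 32
  bit 4 = 0: r = r^2 mod 41 = 32^2 = 40
  -> s = B^a = 40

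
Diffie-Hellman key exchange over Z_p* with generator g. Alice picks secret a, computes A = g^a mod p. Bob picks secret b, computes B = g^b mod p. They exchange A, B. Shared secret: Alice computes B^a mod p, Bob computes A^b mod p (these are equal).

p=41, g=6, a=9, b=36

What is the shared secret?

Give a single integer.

Answer: 25

Derivation:
A = 6^9 mod 41  (bits of 9 = 1001)
  bit 0 = 1: r = r^2 * 6 mod 41 = 1^2 * 6 = 1*6 = 6
  bit 1 = 0: r = r^2 mod 41 = 6^2 = 36
  bit 2 = 0: r = r^2 mod 41 = 36^2 = 25
  bit 3 = 1: r = r^2 * 6 mod 41 = 25^2 * 6 = 10*6 = 19
  -> A = 19
B = 6^36 mod 41  (bits of 36 = 100100)
  bit 0 = 1: r = r^2 * 6 mod 41 = 1^2 * 6 = 1*6 = 6
  bit 1 = 0: r = r^2 mod 41 = 6^2 = 36
  bit 2 = 0: r = r^2 mod 41 = 36^2 = 25
  bit 3 = 1: r = r^2 * 6 mod 41 = 25^2 * 6 = 10*6 = 19
  bit 4 = 0: r = r^2 mod 41 = 19^2 = 33
  bit 5 = 0: r = r^2 mod 41 = 33^2 = 23
  -> B = 23
s = B^a = 23^9 mod 41  (bits of 9 = 1001)
  bit 0 = 1: r = r^2 * 23 mod 41 = 1^2 * 23 = 1*23 = 23
  bit 1 = 0: r = r^2 mod 41 = 23^2 = 37
  bit 2 = 0: r = r^2 mod 41 = 37^2 = 16
  bit 3 = 1: r = r^2 * 23 mod 41 = 16^2 * 23 = 10*23 = 25
  -> s = B^a = 25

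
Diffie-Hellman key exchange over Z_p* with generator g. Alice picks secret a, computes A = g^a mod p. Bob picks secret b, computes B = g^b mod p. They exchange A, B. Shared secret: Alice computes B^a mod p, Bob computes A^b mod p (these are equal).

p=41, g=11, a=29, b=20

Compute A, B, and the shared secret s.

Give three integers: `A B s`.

A = 11^29 mod 41  (bits of 29 = 11101)
  bit 0 = 1: r = r^2 * 11 mod 41 = 1^2 * 11 = 1*11 = 11
  bit 1 = 1: r = r^2 * 11 mod 41 = 11^2 * 11 = 39*11 = 19
  bit 2 = 1: r = r^2 * 11 mod 41 = 19^2 * 11 = 33*11 = 35
  bit 3 = 0: r = r^2 mod 41 = 35^2 = 36
  bit 4 = 1: r = r^2 * 11 mod 41 = 36^2 * 11 = 25*11 = 29
  -> A = 29
B = 11^20 mod 41  (bits of 20 = 10100)
  bit 0 = 1: r = r^2 * 11 mod 41 = 1^2 * 11 = 1*11 = 11
  bit 1 = 0: r = r^2 mod 41 = 11^2 = 39
  bit 2 = 1: r = r^2 * 11 mod 41 = 39^2 * 11 = 4*11 = 3
  bit 3 = 0: r = r^2 mod 41 = 3^2 = 9
  bit 4 = 0: r = r^2 mod 41 = 9^2 = 40
  -> B = 40
s = B^a = 40^29 mod 41  (bits of 29 = 11101)
  bit 0 = 1: r = r^2 * 40 mod 41 = 1^2 * 40 = 1*40 = 40
  bit 1 = 1: r = r^2 * 40 mod 41 = 40^2 * 40 = 1*40 = 40
  bit 2 = 1: r = r^2 * 40 mod 41 = 40^2 * 40 = 1*40 = 40
  bit 3 = 0: r = r^2 mod 41 = 40^2 = 1
  bit 4 = 1: r = r^2 * 40 mod 41 = 1^2 * 40 = 1*40 = 40
  -> s = B^a = 40

Answer: 29 40 40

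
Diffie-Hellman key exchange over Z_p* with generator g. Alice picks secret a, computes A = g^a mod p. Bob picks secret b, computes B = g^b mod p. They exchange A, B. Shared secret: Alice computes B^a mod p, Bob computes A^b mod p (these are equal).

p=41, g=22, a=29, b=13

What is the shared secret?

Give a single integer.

A = 22^29 mod 41  (bits of 29 = 11101)
  bit 0 = 1: r = r^2 * 22 mod 41 = 1^2 * 22 = 1*22 = 22
  bit 1 = 1: r = r^2 * 22 mod 41 = 22^2 * 22 = 33*22 = 29
  bit 2 = 1: r = r^2 * 22 mod 41 = 29^2 * 22 = 21*22 = 11
  bit 3 = 0: r = r^2 mod 41 = 11^2 = 39
  bit 4 = 1: r = r^2 * 22 mod 41 = 39^2 * 22 = 4*22 = 6
  -> A = 6
B = 22^13 mod 41  (bits of 13 = 1101)
  bit 0 = 1: r = r^2 * 22 mod 41 = 1^2 * 22 = 1*22 = 22
  bit 1 = 1: r = r^2 * 22 mod 41 = 22^2 * 22 = 33*22 = 29
  bit 2 = 0: r = r^2 mod 41 = 29^2 = 21
  bit 3 = 1: r = r^2 * 22 mod 41 = 21^2 * 22 = 31*22 = 26
  -> B = 26
s = B^a = 26^29 mod 41  (bits of 29 = 11101)
  bit 0 = 1: r = r^2 * 26 mod 41 = 1^2 * 26 = 1*26 = 26
  bit 1 = 1: r = r^2 * 26 mod 41 = 26^2 * 26 = 20*26 = 28
  bit 2 = 1: r = r^2 * 26 mod 41 = 28^2 * 26 = 5*26 = 7
  bit 3 = 0: r = r^2 mod 41 = 7^2 = 8
  bit 4 = 1: r = r^2 * 26 mod 41 = 8^2 * 26 = 23*26 = 24
  -> s = B^a = 24

Answer: 24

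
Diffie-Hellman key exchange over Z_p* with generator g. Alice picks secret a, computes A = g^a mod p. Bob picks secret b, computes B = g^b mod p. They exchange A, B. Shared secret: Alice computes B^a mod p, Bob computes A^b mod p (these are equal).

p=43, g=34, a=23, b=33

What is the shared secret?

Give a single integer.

A = 34^23 mod 43  (bits of 23 = 10111)
  bit 0 = 1: r = r^2 * 34 mod 43 = 1^2 * 34 = 1*34 = 34
  bit 1 = 0: r = r^2 mod 43 = 34^2 = 38
  bit 2 = 1: r = r^2 * 34 mod 43 = 38^2 * 34 = 25*34 = 33
  bit 3 = 1: r = r^2 * 34 mod 43 = 33^2 * 34 = 14*34 = 3
  bit 4 = 1: r = r^2 * 34 mod 43 = 3^2 * 34 = 9*34 = 5
  -> A = 5
B = 34^33 mod 43  (bits of 33 = 100001)
  bit 0 = 1: r = r^2 * 34 mod 43 = 1^2 * 34 = 1*34 = 34
  bit 1 = 0: r = r^2 mod 43 = 34^2 = 38
  bit 2 = 0: r = r^2 mod 43 = 38^2 = 25
  bit 3 = 0: r = r^2 mod 43 = 25^2 = 23
  bit 4 = 0: r = r^2 mod 43 = 23^2 = 13
  bit 5 = 1: r = r^2 * 34 mod 43 = 13^2 * 34 = 40*34 = 27
  -> B = 27
s = B^a = 27^23 mod 43  (bits of 23 = 10111)
  bit 0 = 1: r = r^2 * 27 mod 43 = 1^2 * 27 = 1*27 = 27
  bit 1 = 0: r = r^2 mod 43 = 27^2 = 41
  bit 2 = 1: r = r^2 * 27 mod 43 = 41^2 * 27 = 4*27 = 22
  bit 3 = 1: r = r^2 * 27 mod 43 = 22^2 * 27 = 11*27 = 39
  bit 4 = 1: r = r^2 * 27 mod 43 = 39^2 * 27 = 16*27 = 2
  -> s = B^a = 2

Answer: 2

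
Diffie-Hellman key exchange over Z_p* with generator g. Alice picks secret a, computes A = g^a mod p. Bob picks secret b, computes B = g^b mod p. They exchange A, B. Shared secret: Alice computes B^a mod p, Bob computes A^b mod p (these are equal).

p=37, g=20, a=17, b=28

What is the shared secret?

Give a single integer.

Answer: 33

Derivation:
A = 20^17 mod 37  (bits of 17 = 10001)
  bit 0 = 1: r = r^2 * 20 mod 37 = 1^2 * 20 = 1*20 = 20
  bit 1 = 0: r = r^2 mod 37 = 20^2 = 30
  bit 2 = 0: r = r^2 mod 37 = 30^2 = 12
  bit 3 = 0: r = r^2 mod 37 = 12^2 = 33
  bit 4 = 1: r = r^2 * 20 mod 37 = 33^2 * 20 = 16*20 = 24
  -> A = 24
B = 20^28 mod 37  (bits of 28 = 11100)
  bit 0 = 1: r = r^2 * 20 mod 37 = 1^2 * 20 = 1*20 = 20
  bit 1 = 1: r = r^2 * 20 mod 37 = 20^2 * 20 = 30*20 = 8
  bit 2 = 1: r = r^2 * 20 mod 37 = 8^2 * 20 = 27*20 = 22
  bit 3 = 0: r = r^2 mod 37 = 22^2 = 3
  bit 4 = 0: r = r^2 mod 37 = 3^2 = 9
  -> B = 9
s = B^a = 9^17 mod 37  (bits of 17 = 10001)
  bit 0 = 1: r = r^2 * 9 mod 37 = 1^2 * 9 = 1*9 = 9
  bit 1 = 0: r = r^2 mod 37 = 9^2 = 7
  bit 2 = 0: r = r^2 mod 37 = 7^2 = 12
  bit 3 = 0: r = r^2 mod 37 = 12^2 = 33
  bit 4 = 1: r = r^2 * 9 mod 37 = 33^2 * 9 = 16*9 = 33
  -> s = B^a = 33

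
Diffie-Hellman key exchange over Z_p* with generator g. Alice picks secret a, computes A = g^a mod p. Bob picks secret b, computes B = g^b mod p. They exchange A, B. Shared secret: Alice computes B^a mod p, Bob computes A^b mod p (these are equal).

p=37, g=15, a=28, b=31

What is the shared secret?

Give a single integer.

Answer: 9

Derivation:
A = 15^28 mod 37  (bits of 28 = 11100)
  bit 0 = 1: r = r^2 * 15 mod 37 = 1^2 * 15 = 1*15 = 15
  bit 1 = 1: r = r^2 * 15 mod 37 = 15^2 * 15 = 3*15 = 8
  bit 2 = 1: r = r^2 * 15 mod 37 = 8^2 * 15 = 27*15 = 35
  bit 3 = 0: r = r^2 mod 37 = 35^2 = 4
  bit 4 = 0: r = r^2 mod 37 = 4^2 = 16
  -> A = 16
B = 15^31 mod 37  (bits of 31 = 11111)
  bit 0 = 1: r = r^2 * 15 mod 37 = 1^2 * 15 = 1*15 = 15
  bit 1 = 1: r = r^2 * 15 mod 37 = 15^2 * 15 = 3*15 = 8
  bit 2 = 1: r = r^2 * 15 mod 37 = 8^2 * 15 = 27*15 = 35
  bit 3 = 1: r = r^2 * 15 mod 37 = 35^2 * 15 = 4*15 = 23
  bit 4 = 1: r = r^2 * 15 mod 37 = 23^2 * 15 = 11*15 = 17
  -> B = 17
s = B^a = 17^28 mod 37  (bits of 28 = 11100)
  bit 0 = 1: r = r^2 * 17 mod 37 = 1^2 * 17 = 1*17 = 17
  bit 1 = 1: r = r^2 * 17 mod 37 = 17^2 * 17 = 30*17 = 29
  bit 2 = 1: r = r^2 * 17 mod 37 = 29^2 * 17 = 27*17 = 15
  bit 3 = 0: r = r^2 mod 37 = 15^2 = 3
  bit 4 = 0: r = r^2 mod 37 = 3^2 = 9
  -> s = B^a = 9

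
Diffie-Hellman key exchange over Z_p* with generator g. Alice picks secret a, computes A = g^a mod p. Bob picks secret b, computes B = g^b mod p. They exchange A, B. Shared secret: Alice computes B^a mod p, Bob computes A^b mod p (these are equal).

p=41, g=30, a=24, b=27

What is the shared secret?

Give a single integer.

A = 30^24 mod 41  (bits of 24 = 11000)
  bit 0 = 1: r = r^2 * 30 mod 41 = 1^2 * 30 = 1*30 = 30
  bit 1 = 1: r = r^2 * 30 mod 41 = 30^2 * 30 = 39*30 = 22
  bit 2 = 0: r = r^2 mod 41 = 22^2 = 33
  bit 3 = 0: r = r^2 mod 41 = 33^2 = 23
  bit 4 = 0: r = r^2 mod 41 = 23^2 = 37
  -> A = 37
B = 30^27 mod 41  (bits of 27 = 11011)
  bit 0 = 1: r = r^2 * 30 mod 41 = 1^2 * 30 = 1*30 = 30
  bit 1 = 1: r = r^2 * 30 mod 41 = 30^2 * 30 = 39*30 = 22
  bit 2 = 0: r = r^2 mod 41 = 22^2 = 33
  bit 3 = 1: r = r^2 * 30 mod 41 = 33^2 * 30 = 23*30 = 34
  bit 4 = 1: r = r^2 * 30 mod 41 = 34^2 * 30 = 8*30 = 35
  -> B = 35
s = B^a = 35^24 mod 41  (bits of 24 = 11000)
  bit 0 = 1: r = r^2 * 35 mod 41 = 1^2 * 35 = 1*35 = 35
  bit 1 = 1: r = r^2 * 35 mod 41 = 35^2 * 35 = 36*35 = 30
  bit 2 = 0: r = r^2 mod 41 = 30^2 = 39
  bit 3 = 0: r = r^2 mod 41 = 39^2 = 4
  bit 4 = 0: r = r^2 mod 41 = 4^2 = 16
  -> s = B^a = 16

Answer: 16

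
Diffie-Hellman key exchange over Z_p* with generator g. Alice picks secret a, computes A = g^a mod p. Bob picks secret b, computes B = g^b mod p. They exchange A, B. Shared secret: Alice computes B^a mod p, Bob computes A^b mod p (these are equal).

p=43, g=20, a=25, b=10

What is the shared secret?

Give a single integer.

Answer: 10

Derivation:
A = 20^25 mod 43  (bits of 25 = 11001)
  bit 0 = 1: r = r^2 * 20 mod 43 = 1^2 * 20 = 1*20 = 20
  bit 1 = 1: r = r^2 * 20 mod 43 = 20^2 * 20 = 13*20 = 2
  bit 2 = 0: r = r^2 mod 43 = 2^2 = 4
  bit 3 = 0: r = r^2 mod 43 = 4^2 = 16
  bit 4 = 1: r = r^2 * 20 mod 43 = 16^2 * 20 = 41*20 = 3
  -> A = 3
B = 20^10 mod 43  (bits of 10 = 1010)
  bit 0 = 1: r = r^2 * 20 mod 43 = 1^2 * 20 = 1*20 = 20
  bit 1 = 0: r = r^2 mod 43 = 20^2 = 13
  bit 2 = 1: r = r^2 * 20 mod 43 = 13^2 * 20 = 40*20 = 26
  bit 3 = 0: r = r^2 mod 43 = 26^2 = 31
  -> B = 31
s = B^a = 31^25 mod 43  (bits of 25 = 11001)
  bit 0 = 1: r = r^2 * 31 mod 43 = 1^2 * 31 = 1*31 = 31
  bit 1 = 1: r = r^2 * 31 mod 43 = 31^2 * 31 = 15*31 = 35
  bit 2 = 0: r = r^2 mod 43 = 35^2 = 21
  bit 3 = 0: r = r^2 mod 43 = 21^2 = 11
  bit 4 = 1: r = r^2 * 31 mod 43 = 11^2 * 31 = 35*31 = 10
  -> s = B^a = 10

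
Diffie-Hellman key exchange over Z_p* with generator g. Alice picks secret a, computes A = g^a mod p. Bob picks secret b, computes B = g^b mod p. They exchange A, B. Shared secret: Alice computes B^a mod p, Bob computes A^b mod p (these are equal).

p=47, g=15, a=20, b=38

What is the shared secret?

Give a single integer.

A = 15^20 mod 47  (bits of 20 = 10100)
  bit 0 = 1: r = r^2 * 15 mod 47 = 1^2 * 15 = 1*15 = 15
  bit 1 = 0: r = r^2 mod 47 = 15^2 = 37
  bit 2 = 1: r = r^2 * 15 mod 47 = 37^2 * 15 = 6*15 = 43
  bit 3 = 0: r = r^2 mod 47 = 43^2 = 16
  bit 4 = 0: r = r^2 mod 47 = 16^2 = 21
  -> A = 21
B = 15^38 mod 47  (bits of 38 = 100110)
  bit 0 = 1: r = r^2 * 15 mod 47 = 1^2 * 15 = 1*15 = 15
  bit 1 = 0: r = r^2 mod 47 = 15^2 = 37
  bit 2 = 0: r = r^2 mod 47 = 37^2 = 6
  bit 3 = 1: r = r^2 * 15 mod 47 = 6^2 * 15 = 36*15 = 23
  bit 4 = 1: r = r^2 * 15 mod 47 = 23^2 * 15 = 12*15 = 39
  bit 5 = 0: r = r^2 mod 47 = 39^2 = 17
  -> B = 17
s = B^a = 17^20 mod 47  (bits of 20 = 10100)
  bit 0 = 1: r = r^2 * 17 mod 47 = 1^2 * 17 = 1*17 = 17
  bit 1 = 0: r = r^2 mod 47 = 17^2 = 7
  bit 2 = 1: r = r^2 * 17 mod 47 = 7^2 * 17 = 2*17 = 34
  bit 3 = 0: r = r^2 mod 47 = 34^2 = 28
  bit 4 = 0: r = r^2 mod 47 = 28^2 = 32
  -> s = B^a = 32

Answer: 32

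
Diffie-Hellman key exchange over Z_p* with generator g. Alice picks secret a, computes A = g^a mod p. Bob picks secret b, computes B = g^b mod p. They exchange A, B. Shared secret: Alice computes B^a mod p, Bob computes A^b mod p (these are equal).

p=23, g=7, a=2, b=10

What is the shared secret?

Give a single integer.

Answer: 8

Derivation:
A = 7^2 mod 23  (bits of 2 = 10)
  bit 0 = 1: r = r^2 * 7 mod 23 = 1^2 * 7 = 1*7 = 7
  bit 1 = 0: r = r^2 mod 23 = 7^2 = 3
  -> A = 3
B = 7^10 mod 23  (bits of 10 = 1010)
  bit 0 = 1: r = r^2 * 7 mod 23 = 1^2 * 7 = 1*7 = 7
  bit 1 = 0: r = r^2 mod 23 = 7^2 = 3
  bit 2 = 1: r = r^2 * 7 mod 23 = 3^2 * 7 = 9*7 = 17
  bit 3 = 0: r = r^2 mod 23 = 17^2 = 13
  -> B = 13
s = B^a = 13^2 mod 23  (bits of 2 = 10)
  bit 0 = 1: r = r^2 * 13 mod 23 = 1^2 * 13 = 1*13 = 13
  bit 1 = 0: r = r^2 mod 23 = 13^2 = 8
  -> s = B^a = 8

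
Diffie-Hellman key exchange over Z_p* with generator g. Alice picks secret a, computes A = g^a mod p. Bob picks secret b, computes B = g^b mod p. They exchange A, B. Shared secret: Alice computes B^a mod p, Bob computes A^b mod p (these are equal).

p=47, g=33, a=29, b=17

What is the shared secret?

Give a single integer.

A = 33^29 mod 47  (bits of 29 = 11101)
  bit 0 = 1: r = r^2 * 33 mod 47 = 1^2 * 33 = 1*33 = 33
  bit 1 = 1: r = r^2 * 33 mod 47 = 33^2 * 33 = 8*33 = 29
  bit 2 = 1: r = r^2 * 33 mod 47 = 29^2 * 33 = 42*33 = 23
  bit 3 = 0: r = r^2 mod 47 = 23^2 = 12
  bit 4 = 1: r = r^2 * 33 mod 47 = 12^2 * 33 = 3*33 = 5
  -> A = 5
B = 33^17 mod 47  (bits of 17 = 10001)
  bit 0 = 1: r = r^2 * 33 mod 47 = 1^2 * 33 = 1*33 = 33
  bit 1 = 0: r = r^2 mod 47 = 33^2 = 8
  bit 2 = 0: r = r^2 mod 47 = 8^2 = 17
  bit 3 = 0: r = r^2 mod 47 = 17^2 = 7
  bit 4 = 1: r = r^2 * 33 mod 47 = 7^2 * 33 = 2*33 = 19
  -> B = 19
s = B^a = 19^29 mod 47  (bits of 29 = 11101)
  bit 0 = 1: r = r^2 * 19 mod 47 = 1^2 * 19 = 1*19 = 19
  bit 1 = 1: r = r^2 * 19 mod 47 = 19^2 * 19 = 32*19 = 44
  bit 2 = 1: r = r^2 * 19 mod 47 = 44^2 * 19 = 9*19 = 30
  bit 3 = 0: r = r^2 mod 47 = 30^2 = 7
  bit 4 = 1: r = r^2 * 19 mod 47 = 7^2 * 19 = 2*19 = 38
  -> s = B^a = 38

Answer: 38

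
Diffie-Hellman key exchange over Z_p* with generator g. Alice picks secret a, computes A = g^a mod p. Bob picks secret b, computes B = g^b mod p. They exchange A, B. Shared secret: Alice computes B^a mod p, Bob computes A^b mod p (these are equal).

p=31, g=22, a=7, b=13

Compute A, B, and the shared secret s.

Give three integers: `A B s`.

A = 22^7 mod 31  (bits of 7 = 111)
  bit 0 = 1: r = r^2 * 22 mod 31 = 1^2 * 22 = 1*22 = 22
  bit 1 = 1: r = r^2 * 22 mod 31 = 22^2 * 22 = 19*22 = 15
  bit 2 = 1: r = r^2 * 22 mod 31 = 15^2 * 22 = 8*22 = 21
  -> A = 21
B = 22^13 mod 31  (bits of 13 = 1101)
  bit 0 = 1: r = r^2 * 22 mod 31 = 1^2 * 22 = 1*22 = 22
  bit 1 = 1: r = r^2 * 22 mod 31 = 22^2 * 22 = 19*22 = 15
  bit 2 = 0: r = r^2 mod 31 = 15^2 = 8
  bit 3 = 1: r = r^2 * 22 mod 31 = 8^2 * 22 = 2*22 = 13
  -> B = 13
s = B^a = 13^7 mod 31  (bits of 7 = 111)
  bit 0 = 1: r = r^2 * 13 mod 31 = 1^2 * 13 = 1*13 = 13
  bit 1 = 1: r = r^2 * 13 mod 31 = 13^2 * 13 = 14*13 = 27
  bit 2 = 1: r = r^2 * 13 mod 31 = 27^2 * 13 = 16*13 = 22
  -> s = B^a = 22

Answer: 21 13 22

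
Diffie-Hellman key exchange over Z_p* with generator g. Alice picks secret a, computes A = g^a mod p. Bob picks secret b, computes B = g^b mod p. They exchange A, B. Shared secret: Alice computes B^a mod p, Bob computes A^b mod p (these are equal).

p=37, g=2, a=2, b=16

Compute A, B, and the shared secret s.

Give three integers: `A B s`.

Answer: 4 9 7

Derivation:
A = 2^2 mod 37  (bits of 2 = 10)
  bit 0 = 1: r = r^2 * 2 mod 37 = 1^2 * 2 = 1*2 = 2
  bit 1 = 0: r = r^2 mod 37 = 2^2 = 4
  -> A = 4
B = 2^16 mod 37  (bits of 16 = 10000)
  bit 0 = 1: r = r^2 * 2 mod 37 = 1^2 * 2 = 1*2 = 2
  bit 1 = 0: r = r^2 mod 37 = 2^2 = 4
  bit 2 = 0: r = r^2 mod 37 = 4^2 = 16
  bit 3 = 0: r = r^2 mod 37 = 16^2 = 34
  bit 4 = 0: r = r^2 mod 37 = 34^2 = 9
  -> B = 9
s = B^a = 9^2 mod 37  (bits of 2 = 10)
  bit 0 = 1: r = r^2 * 9 mod 37 = 1^2 * 9 = 1*9 = 9
  bit 1 = 0: r = r^2 mod 37 = 9^2 = 7
  -> s = B^a = 7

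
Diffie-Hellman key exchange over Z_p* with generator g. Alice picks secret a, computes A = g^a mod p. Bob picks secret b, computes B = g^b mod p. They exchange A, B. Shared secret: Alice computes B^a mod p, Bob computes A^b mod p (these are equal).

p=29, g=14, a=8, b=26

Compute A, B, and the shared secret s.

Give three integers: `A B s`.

A = 14^8 mod 29  (bits of 8 = 1000)
  bit 0 = 1: r = r^2 * 14 mod 29 = 1^2 * 14 = 1*14 = 14
  bit 1 = 0: r = r^2 mod 29 = 14^2 = 22
  bit 2 = 0: r = r^2 mod 29 = 22^2 = 20
  bit 3 = 0: r = r^2 mod 29 = 20^2 = 23
  -> A = 23
B = 14^26 mod 29  (bits of 26 = 11010)
  bit 0 = 1: r = r^2 * 14 mod 29 = 1^2 * 14 = 1*14 = 14
  bit 1 = 1: r = r^2 * 14 mod 29 = 14^2 * 14 = 22*14 = 18
  bit 2 = 0: r = r^2 mod 29 = 18^2 = 5
  bit 3 = 1: r = r^2 * 14 mod 29 = 5^2 * 14 = 25*14 = 2
  bit 4 = 0: r = r^2 mod 29 = 2^2 = 4
  -> B = 4
s = B^a = 4^8 mod 29  (bits of 8 = 1000)
  bit 0 = 1: r = r^2 * 4 mod 29 = 1^2 * 4 = 1*4 = 4
  bit 1 = 0: r = r^2 mod 29 = 4^2 = 16
  bit 2 = 0: r = r^2 mod 29 = 16^2 = 24
  bit 3 = 0: r = r^2 mod 29 = 24^2 = 25
  -> s = B^a = 25

Answer: 23 4 25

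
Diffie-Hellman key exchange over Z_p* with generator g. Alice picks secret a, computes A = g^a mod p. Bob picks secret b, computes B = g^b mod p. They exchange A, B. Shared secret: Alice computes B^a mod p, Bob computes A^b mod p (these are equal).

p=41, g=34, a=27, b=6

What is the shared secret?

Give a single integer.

Answer: 8

Derivation:
A = 34^27 mod 41  (bits of 27 = 11011)
  bit 0 = 1: r = r^2 * 34 mod 41 = 1^2 * 34 = 1*34 = 34
  bit 1 = 1: r = r^2 * 34 mod 41 = 34^2 * 34 = 8*34 = 26
  bit 2 = 0: r = r^2 mod 41 = 26^2 = 20
  bit 3 = 1: r = r^2 * 34 mod 41 = 20^2 * 34 = 31*34 = 29
  bit 4 = 1: r = r^2 * 34 mod 41 = 29^2 * 34 = 21*34 = 17
  -> A = 17
B = 34^6 mod 41  (bits of 6 = 110)
  bit 0 = 1: r = r^2 * 34 mod 41 = 1^2 * 34 = 1*34 = 34
  bit 1 = 1: r = r^2 * 34 mod 41 = 34^2 * 34 = 8*34 = 26
  bit 2 = 0: r = r^2 mod 41 = 26^2 = 20
  -> B = 20
s = B^a = 20^27 mod 41  (bits of 27 = 11011)
  bit 0 = 1: r = r^2 * 20 mod 41 = 1^2 * 20 = 1*20 = 20
  bit 1 = 1: r = r^2 * 20 mod 41 = 20^2 * 20 = 31*20 = 5
  bit 2 = 0: r = r^2 mod 41 = 5^2 = 25
  bit 3 = 1: r = r^2 * 20 mod 41 = 25^2 * 20 = 10*20 = 36
  bit 4 = 1: r = r^2 * 20 mod 41 = 36^2 * 20 = 25*20 = 8
  -> s = B^a = 8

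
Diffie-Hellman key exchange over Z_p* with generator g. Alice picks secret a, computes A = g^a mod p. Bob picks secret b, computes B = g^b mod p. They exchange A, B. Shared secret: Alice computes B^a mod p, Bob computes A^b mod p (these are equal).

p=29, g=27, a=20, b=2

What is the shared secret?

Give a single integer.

A = 27^20 mod 29  (bits of 20 = 10100)
  bit 0 = 1: r = r^2 * 27 mod 29 = 1^2 * 27 = 1*27 = 27
  bit 1 = 0: r = r^2 mod 29 = 27^2 = 4
  bit 2 = 1: r = r^2 * 27 mod 29 = 4^2 * 27 = 16*27 = 26
  bit 3 = 0: r = r^2 mod 29 = 26^2 = 9
  bit 4 = 0: r = r^2 mod 29 = 9^2 = 23
  -> A = 23
B = 27^2 mod 29  (bits of 2 = 10)
  bit 0 = 1: r = r^2 * 27 mod 29 = 1^2 * 27 = 1*27 = 27
  bit 1 = 0: r = r^2 mod 29 = 27^2 = 4
  -> B = 4
s = B^a = 4^20 mod 29  (bits of 20 = 10100)
  bit 0 = 1: r = r^2 * 4 mod 29 = 1^2 * 4 = 1*4 = 4
  bit 1 = 0: r = r^2 mod 29 = 4^2 = 16
  bit 2 = 1: r = r^2 * 4 mod 29 = 16^2 * 4 = 24*4 = 9
  bit 3 = 0: r = r^2 mod 29 = 9^2 = 23
  bit 4 = 0: r = r^2 mod 29 = 23^2 = 7
  -> s = B^a = 7

Answer: 7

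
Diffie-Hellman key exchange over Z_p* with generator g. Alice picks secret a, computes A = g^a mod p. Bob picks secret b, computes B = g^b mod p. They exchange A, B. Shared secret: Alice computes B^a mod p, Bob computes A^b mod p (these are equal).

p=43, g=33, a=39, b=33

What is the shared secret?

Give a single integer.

Answer: 8

Derivation:
A = 33^39 mod 43  (bits of 39 = 100111)
  bit 0 = 1: r = r^2 * 33 mod 43 = 1^2 * 33 = 1*33 = 33
  bit 1 = 0: r = r^2 mod 43 = 33^2 = 14
  bit 2 = 0: r = r^2 mod 43 = 14^2 = 24
  bit 3 = 1: r = r^2 * 33 mod 43 = 24^2 * 33 = 17*33 = 2
  bit 4 = 1: r = r^2 * 33 mod 43 = 2^2 * 33 = 4*33 = 3
  bit 5 = 1: r = r^2 * 33 mod 43 = 3^2 * 33 = 9*33 = 39
  -> A = 39
B = 33^33 mod 43  (bits of 33 = 100001)
  bit 0 = 1: r = r^2 * 33 mod 43 = 1^2 * 33 = 1*33 = 33
  bit 1 = 0: r = r^2 mod 43 = 33^2 = 14
  bit 2 = 0: r = r^2 mod 43 = 14^2 = 24
  bit 3 = 0: r = r^2 mod 43 = 24^2 = 17
  bit 4 = 0: r = r^2 mod 43 = 17^2 = 31
  bit 5 = 1: r = r^2 * 33 mod 43 = 31^2 * 33 = 15*33 = 22
  -> B = 22
s = B^a = 22^39 mod 43  (bits of 39 = 100111)
  bit 0 = 1: r = r^2 * 22 mod 43 = 1^2 * 22 = 1*22 = 22
  bit 1 = 0: r = r^2 mod 43 = 22^2 = 11
  bit 2 = 0: r = r^2 mod 43 = 11^2 = 35
  bit 3 = 1: r = r^2 * 22 mod 43 = 35^2 * 22 = 21*22 = 32
  bit 4 = 1: r = r^2 * 22 mod 43 = 32^2 * 22 = 35*22 = 39
  bit 5 = 1: r = r^2 * 22 mod 43 = 39^2 * 22 = 16*22 = 8
  -> s = B^a = 8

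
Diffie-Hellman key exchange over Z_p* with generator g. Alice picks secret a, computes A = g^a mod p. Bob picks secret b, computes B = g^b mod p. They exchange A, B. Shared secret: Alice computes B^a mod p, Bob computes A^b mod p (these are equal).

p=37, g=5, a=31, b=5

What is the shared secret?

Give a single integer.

A = 5^31 mod 37  (bits of 31 = 11111)
  bit 0 = 1: r = r^2 * 5 mod 37 = 1^2 * 5 = 1*5 = 5
  bit 1 = 1: r = r^2 * 5 mod 37 = 5^2 * 5 = 25*5 = 14
  bit 2 = 1: r = r^2 * 5 mod 37 = 14^2 * 5 = 11*5 = 18
  bit 3 = 1: r = r^2 * 5 mod 37 = 18^2 * 5 = 28*5 = 29
  bit 4 = 1: r = r^2 * 5 mod 37 = 29^2 * 5 = 27*5 = 24
  -> A = 24
B = 5^5 mod 37  (bits of 5 = 101)
  bit 0 = 1: r = r^2 * 5 mod 37 = 1^2 * 5 = 1*5 = 5
  bit 1 = 0: r = r^2 mod 37 = 5^2 = 25
  bit 2 = 1: r = r^2 * 5 mod 37 = 25^2 * 5 = 33*5 = 17
  -> B = 17
s = B^a = 17^31 mod 37  (bits of 31 = 11111)
  bit 0 = 1: r = r^2 * 17 mod 37 = 1^2 * 17 = 1*17 = 17
  bit 1 = 1: r = r^2 * 17 mod 37 = 17^2 * 17 = 30*17 = 29
  bit 2 = 1: r = r^2 * 17 mod 37 = 29^2 * 17 = 27*17 = 15
  bit 3 = 1: r = r^2 * 17 mod 37 = 15^2 * 17 = 3*17 = 14
  bit 4 = 1: r = r^2 * 17 mod 37 = 14^2 * 17 = 11*17 = 2
  -> s = B^a = 2

Answer: 2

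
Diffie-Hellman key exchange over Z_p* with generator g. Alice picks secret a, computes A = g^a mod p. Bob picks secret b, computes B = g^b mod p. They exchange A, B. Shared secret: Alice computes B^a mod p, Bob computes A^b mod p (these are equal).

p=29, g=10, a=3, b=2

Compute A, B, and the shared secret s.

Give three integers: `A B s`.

Answer: 14 13 22

Derivation:
A = 10^3 mod 29  (bits of 3 = 11)
  bit 0 = 1: r = r^2 * 10 mod 29 = 1^2 * 10 = 1*10 = 10
  bit 1 = 1: r = r^2 * 10 mod 29 = 10^2 * 10 = 13*10 = 14
  -> A = 14
B = 10^2 mod 29  (bits of 2 = 10)
  bit 0 = 1: r = r^2 * 10 mod 29 = 1^2 * 10 = 1*10 = 10
  bit 1 = 0: r = r^2 mod 29 = 10^2 = 13
  -> B = 13
s = B^a = 13^3 mod 29  (bits of 3 = 11)
  bit 0 = 1: r = r^2 * 13 mod 29 = 1^2 * 13 = 1*13 = 13
  bit 1 = 1: r = r^2 * 13 mod 29 = 13^2 * 13 = 24*13 = 22
  -> s = B^a = 22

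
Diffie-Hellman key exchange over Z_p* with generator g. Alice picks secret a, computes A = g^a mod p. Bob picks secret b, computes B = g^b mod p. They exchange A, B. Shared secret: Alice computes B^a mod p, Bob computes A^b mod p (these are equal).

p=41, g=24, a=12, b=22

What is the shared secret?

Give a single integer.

Answer: 37

Derivation:
A = 24^12 mod 41  (bits of 12 = 1100)
  bit 0 = 1: r = r^2 * 24 mod 41 = 1^2 * 24 = 1*24 = 24
  bit 1 = 1: r = r^2 * 24 mod 41 = 24^2 * 24 = 2*24 = 7
  bit 2 = 0: r = r^2 mod 41 = 7^2 = 8
  bit 3 = 0: r = r^2 mod 41 = 8^2 = 23
  -> A = 23
B = 24^22 mod 41  (bits of 22 = 10110)
  bit 0 = 1: r = r^2 * 24 mod 41 = 1^2 * 24 = 1*24 = 24
  bit 1 = 0: r = r^2 mod 41 = 24^2 = 2
  bit 2 = 1: r = r^2 * 24 mod 41 = 2^2 * 24 = 4*24 = 14
  bit 3 = 1: r = r^2 * 24 mod 41 = 14^2 * 24 = 32*24 = 30
  bit 4 = 0: r = r^2 mod 41 = 30^2 = 39
  -> B = 39
s = B^a = 39^12 mod 41  (bits of 12 = 1100)
  bit 0 = 1: r = r^2 * 39 mod 41 = 1^2 * 39 = 1*39 = 39
  bit 1 = 1: r = r^2 * 39 mod 41 = 39^2 * 39 = 4*39 = 33
  bit 2 = 0: r = r^2 mod 41 = 33^2 = 23
  bit 3 = 0: r = r^2 mod 41 = 23^2 = 37
  -> s = B^a = 37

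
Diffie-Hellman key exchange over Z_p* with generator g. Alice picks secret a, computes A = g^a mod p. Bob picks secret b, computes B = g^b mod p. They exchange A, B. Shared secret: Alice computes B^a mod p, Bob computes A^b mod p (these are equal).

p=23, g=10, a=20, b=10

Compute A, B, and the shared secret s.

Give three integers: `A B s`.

A = 10^20 mod 23  (bits of 20 = 10100)
  bit 0 = 1: r = r^2 * 10 mod 23 = 1^2 * 10 = 1*10 = 10
  bit 1 = 0: r = r^2 mod 23 = 10^2 = 8
  bit 2 = 1: r = r^2 * 10 mod 23 = 8^2 * 10 = 18*10 = 19
  bit 3 = 0: r = r^2 mod 23 = 19^2 = 16
  bit 4 = 0: r = r^2 mod 23 = 16^2 = 3
  -> A = 3
B = 10^10 mod 23  (bits of 10 = 1010)
  bit 0 = 1: r = r^2 * 10 mod 23 = 1^2 * 10 = 1*10 = 10
  bit 1 = 0: r = r^2 mod 23 = 10^2 = 8
  bit 2 = 1: r = r^2 * 10 mod 23 = 8^2 * 10 = 18*10 = 19
  bit 3 = 0: r = r^2 mod 23 = 19^2 = 16
  -> B = 16
s = B^a = 16^20 mod 23  (bits of 20 = 10100)
  bit 0 = 1: r = r^2 * 16 mod 23 = 1^2 * 16 = 1*16 = 16
  bit 1 = 0: r = r^2 mod 23 = 16^2 = 3
  bit 2 = 1: r = r^2 * 16 mod 23 = 3^2 * 16 = 9*16 = 6
  bit 3 = 0: r = r^2 mod 23 = 6^2 = 13
  bit 4 = 0: r = r^2 mod 23 = 13^2 = 8
  -> s = B^a = 8

Answer: 3 16 8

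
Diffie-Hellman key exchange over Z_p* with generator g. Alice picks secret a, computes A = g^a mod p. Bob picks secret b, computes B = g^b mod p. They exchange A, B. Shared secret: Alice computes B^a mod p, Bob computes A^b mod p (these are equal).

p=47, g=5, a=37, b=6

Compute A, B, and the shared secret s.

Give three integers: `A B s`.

A = 5^37 mod 47  (bits of 37 = 100101)
  bit 0 = 1: r = r^2 * 5 mod 47 = 1^2 * 5 = 1*5 = 5
  bit 1 = 0: r = r^2 mod 47 = 5^2 = 25
  bit 2 = 0: r = r^2 mod 47 = 25^2 = 14
  bit 3 = 1: r = r^2 * 5 mod 47 = 14^2 * 5 = 8*5 = 40
  bit 4 = 0: r = r^2 mod 47 = 40^2 = 2
  bit 5 = 1: r = r^2 * 5 mod 47 = 2^2 * 5 = 4*5 = 20
  -> A = 20
B = 5^6 mod 47  (bits of 6 = 110)
  bit 0 = 1: r = r^2 * 5 mod 47 = 1^2 * 5 = 1*5 = 5
  bit 1 = 1: r = r^2 * 5 mod 47 = 5^2 * 5 = 25*5 = 31
  bit 2 = 0: r = r^2 mod 47 = 31^2 = 21
  -> B = 21
s = B^a = 21^37 mod 47  (bits of 37 = 100101)
  bit 0 = 1: r = r^2 * 21 mod 47 = 1^2 * 21 = 1*21 = 21
  bit 1 = 0: r = r^2 mod 47 = 21^2 = 18
  bit 2 = 0: r = r^2 mod 47 = 18^2 = 42
  bit 3 = 1: r = r^2 * 21 mod 47 = 42^2 * 21 = 25*21 = 8
  bit 4 = 0: r = r^2 mod 47 = 8^2 = 17
  bit 5 = 1: r = r^2 * 21 mod 47 = 17^2 * 21 = 7*21 = 6
  -> s = B^a = 6

Answer: 20 21 6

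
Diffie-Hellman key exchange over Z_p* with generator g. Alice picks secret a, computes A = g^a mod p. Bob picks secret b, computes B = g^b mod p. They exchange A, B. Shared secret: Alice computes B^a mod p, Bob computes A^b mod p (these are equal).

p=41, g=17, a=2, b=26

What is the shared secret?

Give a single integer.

Answer: 23

Derivation:
A = 17^2 mod 41  (bits of 2 = 10)
  bit 0 = 1: r = r^2 * 17 mod 41 = 1^2 * 17 = 1*17 = 17
  bit 1 = 0: r = r^2 mod 41 = 17^2 = 2
  -> A = 2
B = 17^26 mod 41  (bits of 26 = 11010)
  bit 0 = 1: r = r^2 * 17 mod 41 = 1^2 * 17 = 1*17 = 17
  bit 1 = 1: r = r^2 * 17 mod 41 = 17^2 * 17 = 2*17 = 34
  bit 2 = 0: r = r^2 mod 41 = 34^2 = 8
  bit 3 = 1: r = r^2 * 17 mod 41 = 8^2 * 17 = 23*17 = 22
  bit 4 = 0: r = r^2 mod 41 = 22^2 = 33
  -> B = 33
s = B^a = 33^2 mod 41  (bits of 2 = 10)
  bit 0 = 1: r = r^2 * 33 mod 41 = 1^2 * 33 = 1*33 = 33
  bit 1 = 0: r = r^2 mod 41 = 33^2 = 23
  -> s = B^a = 23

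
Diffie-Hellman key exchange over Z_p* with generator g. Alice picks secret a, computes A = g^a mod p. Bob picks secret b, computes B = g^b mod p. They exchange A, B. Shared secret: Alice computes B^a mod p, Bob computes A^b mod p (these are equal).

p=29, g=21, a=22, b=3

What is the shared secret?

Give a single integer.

Answer: 4

Derivation:
A = 21^22 mod 29  (bits of 22 = 10110)
  bit 0 = 1: r = r^2 * 21 mod 29 = 1^2 * 21 = 1*21 = 21
  bit 1 = 0: r = r^2 mod 29 = 21^2 = 6
  bit 2 = 1: r = r^2 * 21 mod 29 = 6^2 * 21 = 7*21 = 2
  bit 3 = 1: r = r^2 * 21 mod 29 = 2^2 * 21 = 4*21 = 26
  bit 4 = 0: r = r^2 mod 29 = 26^2 = 9
  -> A = 9
B = 21^3 mod 29  (bits of 3 = 11)
  bit 0 = 1: r = r^2 * 21 mod 29 = 1^2 * 21 = 1*21 = 21
  bit 1 = 1: r = r^2 * 21 mod 29 = 21^2 * 21 = 6*21 = 10
  -> B = 10
s = B^a = 10^22 mod 29  (bits of 22 = 10110)
  bit 0 = 1: r = r^2 * 10 mod 29 = 1^2 * 10 = 1*10 = 10
  bit 1 = 0: r = r^2 mod 29 = 10^2 = 13
  bit 2 = 1: r = r^2 * 10 mod 29 = 13^2 * 10 = 24*10 = 8
  bit 3 = 1: r = r^2 * 10 mod 29 = 8^2 * 10 = 6*10 = 2
  bit 4 = 0: r = r^2 mod 29 = 2^2 = 4
  -> s = B^a = 4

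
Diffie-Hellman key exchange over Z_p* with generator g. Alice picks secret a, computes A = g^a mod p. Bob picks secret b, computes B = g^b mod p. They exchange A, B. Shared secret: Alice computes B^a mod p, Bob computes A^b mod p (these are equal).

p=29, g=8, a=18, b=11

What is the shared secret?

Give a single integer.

A = 8^18 mod 29  (bits of 18 = 10010)
  bit 0 = 1: r = r^2 * 8 mod 29 = 1^2 * 8 = 1*8 = 8
  bit 1 = 0: r = r^2 mod 29 = 8^2 = 6
  bit 2 = 0: r = r^2 mod 29 = 6^2 = 7
  bit 3 = 1: r = r^2 * 8 mod 29 = 7^2 * 8 = 20*8 = 15
  bit 4 = 0: r = r^2 mod 29 = 15^2 = 22
  -> A = 22
B = 8^11 mod 29  (bits of 11 = 1011)
  bit 0 = 1: r = r^2 * 8 mod 29 = 1^2 * 8 = 1*8 = 8
  bit 1 = 0: r = r^2 mod 29 = 8^2 = 6
  bit 2 = 1: r = r^2 * 8 mod 29 = 6^2 * 8 = 7*8 = 27
  bit 3 = 1: r = r^2 * 8 mod 29 = 27^2 * 8 = 4*8 = 3
  -> B = 3
s = B^a = 3^18 mod 29  (bits of 18 = 10010)
  bit 0 = 1: r = r^2 * 3 mod 29 = 1^2 * 3 = 1*3 = 3
  bit 1 = 0: r = r^2 mod 29 = 3^2 = 9
  bit 2 = 0: r = r^2 mod 29 = 9^2 = 23
  bit 3 = 1: r = r^2 * 3 mod 29 = 23^2 * 3 = 7*3 = 21
  bit 4 = 0: r = r^2 mod 29 = 21^2 = 6
  -> s = B^a = 6

Answer: 6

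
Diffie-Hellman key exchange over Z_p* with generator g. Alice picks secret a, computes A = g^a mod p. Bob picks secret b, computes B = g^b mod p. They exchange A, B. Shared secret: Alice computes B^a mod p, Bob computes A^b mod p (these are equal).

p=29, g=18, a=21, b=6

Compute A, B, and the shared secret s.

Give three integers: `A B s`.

A = 18^21 mod 29  (bits of 21 = 10101)
  bit 0 = 1: r = r^2 * 18 mod 29 = 1^2 * 18 = 1*18 = 18
  bit 1 = 0: r = r^2 mod 29 = 18^2 = 5
  bit 2 = 1: r = r^2 * 18 mod 29 = 5^2 * 18 = 25*18 = 15
  bit 3 = 0: r = r^2 mod 29 = 15^2 = 22
  bit 4 = 1: r = r^2 * 18 mod 29 = 22^2 * 18 = 20*18 = 12
  -> A = 12
B = 18^6 mod 29  (bits of 6 = 110)
  bit 0 = 1: r = r^2 * 18 mod 29 = 1^2 * 18 = 1*18 = 18
  bit 1 = 1: r = r^2 * 18 mod 29 = 18^2 * 18 = 5*18 = 3
  bit 2 = 0: r = r^2 mod 29 = 3^2 = 9
  -> B = 9
s = B^a = 9^21 mod 29  (bits of 21 = 10101)
  bit 0 = 1: r = r^2 * 9 mod 29 = 1^2 * 9 = 1*9 = 9
  bit 1 = 0: r = r^2 mod 29 = 9^2 = 23
  bit 2 = 1: r = r^2 * 9 mod 29 = 23^2 * 9 = 7*9 = 5
  bit 3 = 0: r = r^2 mod 29 = 5^2 = 25
  bit 4 = 1: r = r^2 * 9 mod 29 = 25^2 * 9 = 16*9 = 28
  -> s = B^a = 28

Answer: 12 9 28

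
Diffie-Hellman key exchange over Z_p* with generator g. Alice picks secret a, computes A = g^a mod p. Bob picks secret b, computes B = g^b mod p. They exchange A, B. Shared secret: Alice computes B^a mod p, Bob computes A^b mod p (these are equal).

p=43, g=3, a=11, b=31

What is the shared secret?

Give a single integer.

Answer: 28

Derivation:
A = 3^11 mod 43  (bits of 11 = 1011)
  bit 0 = 1: r = r^2 * 3 mod 43 = 1^2 * 3 = 1*3 = 3
  bit 1 = 0: r = r^2 mod 43 = 3^2 = 9
  bit 2 = 1: r = r^2 * 3 mod 43 = 9^2 * 3 = 38*3 = 28
  bit 3 = 1: r = r^2 * 3 mod 43 = 28^2 * 3 = 10*3 = 30
  -> A = 30
B = 3^31 mod 43  (bits of 31 = 11111)
  bit 0 = 1: r = r^2 * 3 mod 43 = 1^2 * 3 = 1*3 = 3
  bit 1 = 1: r = r^2 * 3 mod 43 = 3^2 * 3 = 9*3 = 27
  bit 2 = 1: r = r^2 * 3 mod 43 = 27^2 * 3 = 41*3 = 37
  bit 3 = 1: r = r^2 * 3 mod 43 = 37^2 * 3 = 36*3 = 22
  bit 4 = 1: r = r^2 * 3 mod 43 = 22^2 * 3 = 11*3 = 33
  -> B = 33
s = B^a = 33^11 mod 43  (bits of 11 = 1011)
  bit 0 = 1: r = r^2 * 33 mod 43 = 1^2 * 33 = 1*33 = 33
  bit 1 = 0: r = r^2 mod 43 = 33^2 = 14
  bit 2 = 1: r = r^2 * 33 mod 43 = 14^2 * 33 = 24*33 = 18
  bit 3 = 1: r = r^2 * 33 mod 43 = 18^2 * 33 = 23*33 = 28
  -> s = B^a = 28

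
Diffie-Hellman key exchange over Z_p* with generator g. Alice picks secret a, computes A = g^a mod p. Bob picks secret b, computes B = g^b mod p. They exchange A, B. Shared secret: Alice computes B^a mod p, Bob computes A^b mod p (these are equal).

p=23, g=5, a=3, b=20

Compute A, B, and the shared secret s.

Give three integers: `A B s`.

Answer: 10 12 3

Derivation:
A = 5^3 mod 23  (bits of 3 = 11)
  bit 0 = 1: r = r^2 * 5 mod 23 = 1^2 * 5 = 1*5 = 5
  bit 1 = 1: r = r^2 * 5 mod 23 = 5^2 * 5 = 2*5 = 10
  -> A = 10
B = 5^20 mod 23  (bits of 20 = 10100)
  bit 0 = 1: r = r^2 * 5 mod 23 = 1^2 * 5 = 1*5 = 5
  bit 1 = 0: r = r^2 mod 23 = 5^2 = 2
  bit 2 = 1: r = r^2 * 5 mod 23 = 2^2 * 5 = 4*5 = 20
  bit 3 = 0: r = r^2 mod 23 = 20^2 = 9
  bit 4 = 0: r = r^2 mod 23 = 9^2 = 12
  -> B = 12
s = B^a = 12^3 mod 23  (bits of 3 = 11)
  bit 0 = 1: r = r^2 * 12 mod 23 = 1^2 * 12 = 1*12 = 12
  bit 1 = 1: r = r^2 * 12 mod 23 = 12^2 * 12 = 6*12 = 3
  -> s = B^a = 3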